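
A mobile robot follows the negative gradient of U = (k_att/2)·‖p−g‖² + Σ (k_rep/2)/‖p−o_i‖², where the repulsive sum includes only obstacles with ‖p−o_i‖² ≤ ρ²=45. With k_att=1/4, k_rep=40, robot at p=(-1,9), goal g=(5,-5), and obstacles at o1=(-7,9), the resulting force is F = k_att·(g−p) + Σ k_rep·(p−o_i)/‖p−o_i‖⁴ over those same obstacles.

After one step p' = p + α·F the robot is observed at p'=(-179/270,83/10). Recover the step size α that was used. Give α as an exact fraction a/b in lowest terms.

F_att = 1/4·(g−p) = 1/4·(6,-14) = (1.5000,-3.5000)
o1: d²=36 ≤ ρ²=45; F_rep = 40·(6,0)/36² = (0.1852,0.0000)
F = F_att + ΣF_rep = (1.6852,-3.5000)
Δp = p'−p = (0.3370,-0.7000); α = Δx/Fx = (91/270) / (91/54) = 1/5
check: Δy/Fy = (-7/10) / (-7/2) = 1/5 ✓

α = 1/5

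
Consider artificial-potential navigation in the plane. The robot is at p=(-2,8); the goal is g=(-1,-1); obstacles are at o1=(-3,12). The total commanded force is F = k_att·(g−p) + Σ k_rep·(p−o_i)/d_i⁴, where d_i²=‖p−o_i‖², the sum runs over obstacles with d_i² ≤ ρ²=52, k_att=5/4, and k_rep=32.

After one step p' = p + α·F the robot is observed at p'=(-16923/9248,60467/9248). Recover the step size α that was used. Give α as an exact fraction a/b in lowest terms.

α = 1/8

F_att = 5/4·(g−p) = 5/4·(1,-9) = (1.2500,-11.2500)
o1: d²=17 ≤ ρ²=52; F_rep = 32·(1,-4)/17² = (0.1107,-0.4429)
F = F_att + ΣF_rep = (1.3607,-11.6929)
Δp = p'−p = (0.1701,-1.4616); α = Δx/Fx = (1573/9248) / (1573/1156) = 1/8
check: Δy/Fy = (-13517/9248) / (-13517/1156) = 1/8 ✓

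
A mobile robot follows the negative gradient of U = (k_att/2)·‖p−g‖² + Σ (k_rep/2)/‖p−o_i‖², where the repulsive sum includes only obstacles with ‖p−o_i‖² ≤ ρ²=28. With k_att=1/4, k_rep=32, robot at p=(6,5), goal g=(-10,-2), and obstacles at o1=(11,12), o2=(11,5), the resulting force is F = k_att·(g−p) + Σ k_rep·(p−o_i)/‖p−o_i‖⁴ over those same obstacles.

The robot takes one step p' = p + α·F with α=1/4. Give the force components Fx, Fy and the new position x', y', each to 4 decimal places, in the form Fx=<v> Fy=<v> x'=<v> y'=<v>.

F_att = 1/4·(g−p) = 1/4·(-16,-7) = (-4.0000,-1.7500)
o1: d²=74 > ρ²=28 → inactive
o2: d²=25 ≤ ρ²=28; F_rep = 32·(-5,0)/25² = (-0.2560,0.0000)
F = F_att + ΣF_rep = (-4.2560,-1.7500)
p' = p + 1/4·F = (4.9360,4.5625)

Fx=-4.2560 Fy=-1.7500 x'=4.9360 y'=4.5625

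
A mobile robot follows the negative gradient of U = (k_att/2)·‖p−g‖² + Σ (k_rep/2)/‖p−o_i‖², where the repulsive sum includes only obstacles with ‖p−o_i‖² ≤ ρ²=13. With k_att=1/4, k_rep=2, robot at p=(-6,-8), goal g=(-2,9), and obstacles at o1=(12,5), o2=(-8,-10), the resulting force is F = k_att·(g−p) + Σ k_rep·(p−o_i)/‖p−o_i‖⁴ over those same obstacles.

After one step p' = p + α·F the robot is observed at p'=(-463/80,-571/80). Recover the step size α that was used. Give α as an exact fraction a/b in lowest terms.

F_att = 1/4·(g−p) = 1/4·(4,17) = (1.0000,4.2500)
o1: d²=493 > ρ²=13 → inactive
o2: d²=8 ≤ ρ²=13; F_rep = 2·(2,2)/8² = (0.0625,0.0625)
F = F_att + ΣF_rep = (1.0625,4.3125)
Δp = p'−p = (0.2125,0.8625); α = Δx/Fx = (17/80) / (17/16) = 1/5
check: Δy/Fy = (69/80) / (69/16) = 1/5 ✓

α = 1/5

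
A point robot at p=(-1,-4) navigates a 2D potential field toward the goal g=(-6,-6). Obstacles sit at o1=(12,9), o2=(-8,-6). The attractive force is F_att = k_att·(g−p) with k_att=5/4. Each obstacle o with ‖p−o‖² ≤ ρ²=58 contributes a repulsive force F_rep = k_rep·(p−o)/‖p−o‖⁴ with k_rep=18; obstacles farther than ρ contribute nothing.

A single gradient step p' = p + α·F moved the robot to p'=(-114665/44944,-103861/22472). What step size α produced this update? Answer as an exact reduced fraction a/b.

α = 1/4

F_att = 5/4·(g−p) = 5/4·(-5,-2) = (-6.2500,-2.5000)
o1: d²=338 > ρ²=58 → inactive
o2: d²=53 ≤ ρ²=58; F_rep = 18·(7,2)/53² = (0.0449,0.0128)
F = F_att + ΣF_rep = (-6.2051,-2.4872)
Δp = p'−p = (-1.5513,-0.6218); α = Δx/Fx = (-69721/44944) / (-69721/11236) = 1/4
check: Δy/Fy = (-13973/22472) / (-13973/5618) = 1/4 ✓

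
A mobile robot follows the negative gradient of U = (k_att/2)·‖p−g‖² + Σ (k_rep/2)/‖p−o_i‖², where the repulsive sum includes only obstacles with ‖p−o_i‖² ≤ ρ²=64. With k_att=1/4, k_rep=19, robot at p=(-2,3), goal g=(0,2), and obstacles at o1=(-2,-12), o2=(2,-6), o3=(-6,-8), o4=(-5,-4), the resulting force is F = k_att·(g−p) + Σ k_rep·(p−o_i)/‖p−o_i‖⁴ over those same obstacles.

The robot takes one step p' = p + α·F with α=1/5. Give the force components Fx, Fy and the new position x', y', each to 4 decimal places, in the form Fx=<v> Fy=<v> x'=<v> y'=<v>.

F_att = 1/4·(g−p) = 1/4·(2,-1) = (0.5000,-0.2500)
o1: d²=225 > ρ²=64 → inactive
o2: d²=97 > ρ²=64 → inactive
o3: d²=137 > ρ²=64 → inactive
o4: d²=58 ≤ ρ²=64; F_rep = 19·(3,7)/58² = (0.0169,0.0395)
F = F_att + ΣF_rep = (0.5169,-0.2105)
p' = p + 1/5·F = (-1.8966,2.9579)

Fx=0.5169 Fy=-0.2105 x'=-1.8966 y'=2.9579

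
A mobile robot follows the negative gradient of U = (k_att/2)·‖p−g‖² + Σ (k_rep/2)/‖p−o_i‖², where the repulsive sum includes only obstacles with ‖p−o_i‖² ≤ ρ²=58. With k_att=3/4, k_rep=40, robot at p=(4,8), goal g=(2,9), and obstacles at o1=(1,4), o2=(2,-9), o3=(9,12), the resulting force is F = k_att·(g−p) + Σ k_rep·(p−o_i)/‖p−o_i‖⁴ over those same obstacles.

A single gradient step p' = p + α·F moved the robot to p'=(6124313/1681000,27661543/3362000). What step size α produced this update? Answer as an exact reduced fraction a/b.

F_att = 3/4·(g−p) = 3/4·(-2,1) = (-1.5000,0.7500)
o1: d²=25 ≤ ρ²=58; F_rep = 40·(3,4)/25² = (0.1920,0.2560)
o2: d²=293 > ρ²=58 → inactive
o3: d²=41 ≤ ρ²=58; F_rep = 40·(-5,-4)/41² = (-0.1190,-0.0952)
F = F_att + ΣF_rep = (-1.4270,0.9108)
Δp = p'−p = (-0.3567,0.2277); α = Δx/Fx = (-599687/1681000) / (-599687/420250) = 1/4
check: Δy/Fy = (765543/3362000) / (765543/840500) = 1/4 ✓

α = 1/4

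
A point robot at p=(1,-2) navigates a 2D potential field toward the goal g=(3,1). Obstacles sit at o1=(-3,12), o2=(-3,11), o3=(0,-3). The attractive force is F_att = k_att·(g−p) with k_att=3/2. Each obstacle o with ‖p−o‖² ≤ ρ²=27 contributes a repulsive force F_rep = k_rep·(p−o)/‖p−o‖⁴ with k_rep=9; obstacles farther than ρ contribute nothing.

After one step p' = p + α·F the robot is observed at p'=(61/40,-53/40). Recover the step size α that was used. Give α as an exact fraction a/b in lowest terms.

α = 1/10

F_att = 3/2·(g−p) = 3/2·(2,3) = (3.0000,4.5000)
o1: d²=212 > ρ²=27 → inactive
o2: d²=185 > ρ²=27 → inactive
o3: d²=2 ≤ ρ²=27; F_rep = 9·(1,1)/2² = (2.2500,2.2500)
F = F_att + ΣF_rep = (5.2500,6.7500)
Δp = p'−p = (0.5250,0.6750); α = Δx/Fx = (21/40) / (21/4) = 1/10
check: Δy/Fy = (27/40) / (27/4) = 1/10 ✓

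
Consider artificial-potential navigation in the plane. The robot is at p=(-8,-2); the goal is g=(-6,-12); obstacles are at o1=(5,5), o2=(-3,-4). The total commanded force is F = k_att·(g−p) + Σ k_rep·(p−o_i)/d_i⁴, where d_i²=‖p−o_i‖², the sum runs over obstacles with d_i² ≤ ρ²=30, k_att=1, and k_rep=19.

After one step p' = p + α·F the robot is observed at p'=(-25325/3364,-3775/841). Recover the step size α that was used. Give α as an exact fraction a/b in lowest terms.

F_att = 1·(g−p) = 1·(2,-10) = (2.0000,-10.0000)
o1: d²=218 > ρ²=30 → inactive
o2: d²=29 ≤ ρ²=30; F_rep = 19·(-5,2)/29² = (-0.1130,0.0452)
F = F_att + ΣF_rep = (1.8870,-9.9548)
Δp = p'−p = (0.4718,-2.4887); α = Δx/Fx = (1587/3364) / (1587/841) = 1/4
check: Δy/Fy = (-2093/841) / (-8372/841) = 1/4 ✓

α = 1/4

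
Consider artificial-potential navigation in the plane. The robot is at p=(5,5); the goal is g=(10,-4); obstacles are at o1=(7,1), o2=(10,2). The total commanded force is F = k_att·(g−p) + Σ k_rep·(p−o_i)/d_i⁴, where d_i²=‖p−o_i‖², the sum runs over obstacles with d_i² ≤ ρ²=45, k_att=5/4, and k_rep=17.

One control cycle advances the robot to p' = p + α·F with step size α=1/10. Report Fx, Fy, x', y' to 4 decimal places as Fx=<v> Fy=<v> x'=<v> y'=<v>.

Fx=6.0915 Fy=-11.0359 x'=5.6091 y'=3.8964

F_att = 5/4·(g−p) = 5/4·(5,-9) = (6.2500,-11.2500)
o1: d²=20 ≤ ρ²=45; F_rep = 17·(-2,4)/20² = (-0.0850,0.1700)
o2: d²=34 ≤ ρ²=45; F_rep = 17·(-5,3)/34² = (-0.0735,0.0441)
F = F_att + ΣF_rep = (6.0915,-11.0359)
p' = p + 1/10·F = (5.6091,3.8964)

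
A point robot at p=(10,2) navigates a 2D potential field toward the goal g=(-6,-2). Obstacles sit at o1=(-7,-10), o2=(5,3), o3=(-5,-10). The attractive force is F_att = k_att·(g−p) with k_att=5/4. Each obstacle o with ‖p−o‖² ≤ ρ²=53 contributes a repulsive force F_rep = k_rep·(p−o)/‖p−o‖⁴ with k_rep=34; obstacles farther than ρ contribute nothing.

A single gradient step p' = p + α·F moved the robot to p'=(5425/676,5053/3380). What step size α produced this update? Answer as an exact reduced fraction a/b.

α = 1/10

F_att = 5/4·(g−p) = 5/4·(-16,-4) = (-20.0000,-5.0000)
o1: d²=433 > ρ²=53 → inactive
o2: d²=26 ≤ ρ²=53; F_rep = 34·(5,-1)/26² = (0.2515,-0.0503)
o3: d²=369 > ρ²=53 → inactive
F = F_att + ΣF_rep = (-19.7485,-5.0503)
Δp = p'−p = (-1.9749,-0.5050); α = Δx/Fx = (-1335/676) / (-6675/338) = 1/10
check: Δy/Fy = (-1707/3380) / (-1707/338) = 1/10 ✓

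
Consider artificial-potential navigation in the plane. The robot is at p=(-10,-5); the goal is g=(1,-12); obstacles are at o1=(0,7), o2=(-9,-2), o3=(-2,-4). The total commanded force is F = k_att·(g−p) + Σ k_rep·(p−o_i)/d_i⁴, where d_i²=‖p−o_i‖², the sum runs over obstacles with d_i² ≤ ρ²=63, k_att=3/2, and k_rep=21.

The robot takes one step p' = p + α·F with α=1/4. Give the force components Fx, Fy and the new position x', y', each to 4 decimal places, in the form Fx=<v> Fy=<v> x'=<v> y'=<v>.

Fx=16.2900 Fy=-11.1300 x'=-5.9275 y'=-7.7825

F_att = 3/2·(g−p) = 3/2·(11,-7) = (16.5000,-10.5000)
o1: d²=244 > ρ²=63 → inactive
o2: d²=10 ≤ ρ²=63; F_rep = 21·(-1,-3)/10² = (-0.2100,-0.6300)
o3: d²=65 > ρ²=63 → inactive
F = F_att + ΣF_rep = (16.2900,-11.1300)
p' = p + 1/4·F = (-5.9275,-7.7825)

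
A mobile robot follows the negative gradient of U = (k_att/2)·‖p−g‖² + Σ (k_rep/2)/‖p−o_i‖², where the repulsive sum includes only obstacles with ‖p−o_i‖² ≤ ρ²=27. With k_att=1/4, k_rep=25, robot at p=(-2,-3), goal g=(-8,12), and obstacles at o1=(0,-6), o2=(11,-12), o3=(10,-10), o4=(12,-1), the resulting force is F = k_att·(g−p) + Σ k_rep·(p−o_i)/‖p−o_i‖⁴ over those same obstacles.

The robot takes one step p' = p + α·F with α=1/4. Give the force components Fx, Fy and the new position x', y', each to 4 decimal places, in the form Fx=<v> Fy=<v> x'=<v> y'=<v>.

F_att = 1/4·(g−p) = 1/4·(-6,15) = (-1.5000,3.7500)
o1: d²=13 ≤ ρ²=27; F_rep = 25·(-2,3)/13² = (-0.2959,0.4438)
o2: d²=250 > ρ²=27 → inactive
o3: d²=193 > ρ²=27 → inactive
o4: d²=200 > ρ²=27 → inactive
F = F_att + ΣF_rep = (-1.7959,4.1938)
p' = p + 1/4·F = (-2.4490,-1.9516)

Fx=-1.7959 Fy=4.1938 x'=-2.4490 y'=-1.9516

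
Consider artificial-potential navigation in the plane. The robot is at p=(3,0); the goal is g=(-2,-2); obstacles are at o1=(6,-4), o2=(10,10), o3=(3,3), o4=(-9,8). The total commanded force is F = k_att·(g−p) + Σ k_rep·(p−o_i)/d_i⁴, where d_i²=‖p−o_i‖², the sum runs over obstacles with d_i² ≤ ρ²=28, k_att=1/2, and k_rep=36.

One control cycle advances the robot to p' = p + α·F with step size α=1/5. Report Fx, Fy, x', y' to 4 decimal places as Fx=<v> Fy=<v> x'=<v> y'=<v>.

F_att = 1/2·(g−p) = 1/2·(-5,-2) = (-2.5000,-1.0000)
o1: d²=25 ≤ ρ²=28; F_rep = 36·(-3,4)/25² = (-0.1728,0.2304)
o2: d²=149 > ρ²=28 → inactive
o3: d²=9 ≤ ρ²=28; F_rep = 36·(0,-3)/9² = (0.0000,-1.3333)
o4: d²=208 > ρ²=28 → inactive
F = F_att + ΣF_rep = (-2.6728,-2.1029)
p' = p + 1/5·F = (2.4654,-0.4206)

Fx=-2.6728 Fy=-2.1029 x'=2.4654 y'=-0.4206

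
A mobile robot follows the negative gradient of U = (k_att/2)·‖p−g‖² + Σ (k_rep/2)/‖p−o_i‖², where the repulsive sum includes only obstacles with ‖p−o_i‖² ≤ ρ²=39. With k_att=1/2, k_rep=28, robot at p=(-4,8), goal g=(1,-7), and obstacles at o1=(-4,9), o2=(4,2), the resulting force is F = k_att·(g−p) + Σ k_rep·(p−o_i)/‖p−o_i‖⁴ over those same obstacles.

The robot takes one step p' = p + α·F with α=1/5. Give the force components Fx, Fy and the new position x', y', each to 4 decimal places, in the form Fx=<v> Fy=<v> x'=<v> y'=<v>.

F_att = 1/2·(g−p) = 1/2·(5,-15) = (2.5000,-7.5000)
o1: d²=1 ≤ ρ²=39; F_rep = 28·(0,-1)/1² = (0.0000,-28.0000)
o2: d²=100 > ρ²=39 → inactive
F = F_att + ΣF_rep = (2.5000,-35.5000)
p' = p + 1/5·F = (-3.5000,0.9000)

Fx=2.5000 Fy=-35.5000 x'=-3.5000 y'=0.9000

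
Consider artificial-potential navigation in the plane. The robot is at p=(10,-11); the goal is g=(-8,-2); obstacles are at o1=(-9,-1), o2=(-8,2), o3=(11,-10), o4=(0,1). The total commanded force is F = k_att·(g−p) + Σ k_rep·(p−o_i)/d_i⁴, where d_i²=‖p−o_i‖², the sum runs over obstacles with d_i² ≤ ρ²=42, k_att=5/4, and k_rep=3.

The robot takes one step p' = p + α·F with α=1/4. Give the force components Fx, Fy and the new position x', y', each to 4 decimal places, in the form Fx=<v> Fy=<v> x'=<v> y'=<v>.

Fx=-23.2500 Fy=10.5000 x'=4.1875 y'=-8.3750

F_att = 5/4·(g−p) = 5/4·(-18,9) = (-22.5000,11.2500)
o1: d²=461 > ρ²=42 → inactive
o2: d²=493 > ρ²=42 → inactive
o3: d²=2 ≤ ρ²=42; F_rep = 3·(-1,-1)/2² = (-0.7500,-0.7500)
o4: d²=244 > ρ²=42 → inactive
F = F_att + ΣF_rep = (-23.2500,10.5000)
p' = p + 1/4·F = (4.1875,-8.3750)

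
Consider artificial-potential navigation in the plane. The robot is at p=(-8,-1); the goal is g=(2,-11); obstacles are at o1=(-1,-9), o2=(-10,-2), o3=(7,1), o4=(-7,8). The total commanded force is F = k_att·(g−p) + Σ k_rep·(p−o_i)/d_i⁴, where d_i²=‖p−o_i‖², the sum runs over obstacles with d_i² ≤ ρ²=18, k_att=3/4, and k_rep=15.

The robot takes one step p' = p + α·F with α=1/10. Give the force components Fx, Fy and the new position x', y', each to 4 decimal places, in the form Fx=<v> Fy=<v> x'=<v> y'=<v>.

F_att = 3/4·(g−p) = 3/4·(10,-10) = (7.5000,-7.5000)
o1: d²=113 > ρ²=18 → inactive
o2: d²=5 ≤ ρ²=18; F_rep = 15·(2,1)/5² = (1.2000,0.6000)
o3: d²=229 > ρ²=18 → inactive
o4: d²=82 > ρ²=18 → inactive
F = F_att + ΣF_rep = (8.7000,-6.9000)
p' = p + 1/10·F = (-7.1300,-1.6900)

Fx=8.7000 Fy=-6.9000 x'=-7.1300 y'=-1.6900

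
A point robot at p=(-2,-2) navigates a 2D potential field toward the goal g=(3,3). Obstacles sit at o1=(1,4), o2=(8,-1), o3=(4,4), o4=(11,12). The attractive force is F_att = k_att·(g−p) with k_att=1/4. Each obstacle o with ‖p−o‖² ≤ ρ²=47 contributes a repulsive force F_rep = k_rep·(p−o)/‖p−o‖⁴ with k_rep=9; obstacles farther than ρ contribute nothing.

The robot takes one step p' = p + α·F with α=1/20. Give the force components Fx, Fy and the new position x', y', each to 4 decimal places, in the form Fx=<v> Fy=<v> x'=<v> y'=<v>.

F_att = 1/4·(g−p) = 1/4·(5,5) = (1.2500,1.2500)
o1: d²=45 ≤ ρ²=47; F_rep = 9·(-3,-6)/45² = (-0.0133,-0.0267)
o2: d²=101 > ρ²=47 → inactive
o3: d²=72 > ρ²=47 → inactive
o4: d²=365 > ρ²=47 → inactive
F = F_att + ΣF_rep = (1.2367,1.2233)
p' = p + 1/20·F = (-1.9382,-1.9388)

Fx=1.2367 Fy=1.2233 x'=-1.9382 y'=-1.9388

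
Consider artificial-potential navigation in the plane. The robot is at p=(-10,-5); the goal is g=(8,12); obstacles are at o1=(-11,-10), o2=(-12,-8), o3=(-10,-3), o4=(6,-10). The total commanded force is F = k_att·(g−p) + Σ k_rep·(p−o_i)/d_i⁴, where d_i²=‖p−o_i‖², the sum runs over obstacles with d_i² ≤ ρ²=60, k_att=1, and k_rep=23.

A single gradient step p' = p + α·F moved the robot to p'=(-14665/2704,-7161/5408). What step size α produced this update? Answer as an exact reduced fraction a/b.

α = 1/4

F_att = 1·(g−p) = 1·(18,17) = (18.0000,17.0000)
o1: d²=26 ≤ ρ²=60; F_rep = 23·(1,5)/26² = (0.0340,0.1701)
o2: d²=13 ≤ ρ²=60; F_rep = 23·(2,3)/13² = (0.2722,0.4083)
o3: d²=4 ≤ ρ²=60; F_rep = 23·(0,-2)/4² = (0.0000,-2.8750)
o4: d²=281 > ρ²=60 → inactive
F = F_att + ΣF_rep = (18.3062,14.7034)
Δp = p'−p = (4.5766,3.6759); α = Δx/Fx = (12375/2704) / (12375/676) = 1/4
check: Δy/Fy = (19879/5408) / (19879/1352) = 1/4 ✓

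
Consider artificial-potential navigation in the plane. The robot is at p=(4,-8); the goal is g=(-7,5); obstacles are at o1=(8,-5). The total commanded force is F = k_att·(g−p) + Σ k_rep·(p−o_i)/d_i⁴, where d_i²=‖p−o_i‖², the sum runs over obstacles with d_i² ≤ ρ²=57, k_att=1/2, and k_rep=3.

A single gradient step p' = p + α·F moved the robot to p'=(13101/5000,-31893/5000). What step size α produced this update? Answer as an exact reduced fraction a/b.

α = 1/4

F_att = 1/2·(g−p) = 1/2·(-11,13) = (-5.5000,6.5000)
o1: d²=25 ≤ ρ²=57; F_rep = 3·(-4,-3)/25² = (-0.0192,-0.0144)
F = F_att + ΣF_rep = (-5.5192,6.4856)
Δp = p'−p = (-1.3798,1.6214); α = Δx/Fx = (-6899/5000) / (-6899/1250) = 1/4
check: Δy/Fy = (8107/5000) / (8107/1250) = 1/4 ✓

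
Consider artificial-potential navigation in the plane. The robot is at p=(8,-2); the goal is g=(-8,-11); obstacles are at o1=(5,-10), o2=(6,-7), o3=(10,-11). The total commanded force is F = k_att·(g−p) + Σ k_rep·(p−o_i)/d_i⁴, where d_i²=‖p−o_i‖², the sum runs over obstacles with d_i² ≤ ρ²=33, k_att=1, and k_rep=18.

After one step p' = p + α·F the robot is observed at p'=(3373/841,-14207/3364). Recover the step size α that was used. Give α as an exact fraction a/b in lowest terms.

α = 1/4

F_att = 1·(g−p) = 1·(-16,-9) = (-16.0000,-9.0000)
o1: d²=73 > ρ²=33 → inactive
o2: d²=29 ≤ ρ²=33; F_rep = 18·(2,5)/29² = (0.0428,0.1070)
o3: d²=85 > ρ²=33 → inactive
F = F_att + ΣF_rep = (-15.9572,-8.8930)
Δp = p'−p = (-3.9893,-2.2232); α = Δx/Fx = (-3355/841) / (-13420/841) = 1/4
check: Δy/Fy = (-7479/3364) / (-7479/841) = 1/4 ✓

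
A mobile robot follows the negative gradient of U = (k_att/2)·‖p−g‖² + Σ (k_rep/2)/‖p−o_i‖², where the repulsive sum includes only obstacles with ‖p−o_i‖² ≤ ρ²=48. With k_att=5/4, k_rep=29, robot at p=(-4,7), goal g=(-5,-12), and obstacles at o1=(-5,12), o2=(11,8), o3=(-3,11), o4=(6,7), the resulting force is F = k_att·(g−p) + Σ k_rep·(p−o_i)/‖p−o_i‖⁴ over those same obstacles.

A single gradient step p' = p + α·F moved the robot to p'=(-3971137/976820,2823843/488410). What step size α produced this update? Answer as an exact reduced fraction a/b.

α = 1/20

F_att = 5/4·(g−p) = 5/4·(-1,-19) = (-1.2500,-23.7500)
o1: d²=26 ≤ ρ²=48; F_rep = 29·(1,-5)/26² = (0.0429,-0.2145)
o2: d²=226 > ρ²=48 → inactive
o3: d²=17 ≤ ρ²=48; F_rep = 29·(-1,-4)/17² = (-0.1003,-0.4014)
o4: d²=100 > ρ²=48 → inactive
F = F_att + ΣF_rep = (-1.3074,-24.3659)
Δp = p'−p = (-0.0654,-1.2183); α = Δx/Fx = (-63857/976820) / (-63857/48841) = 1/20
check: Δy/Fy = (-595027/488410) / (-1190054/48841) = 1/20 ✓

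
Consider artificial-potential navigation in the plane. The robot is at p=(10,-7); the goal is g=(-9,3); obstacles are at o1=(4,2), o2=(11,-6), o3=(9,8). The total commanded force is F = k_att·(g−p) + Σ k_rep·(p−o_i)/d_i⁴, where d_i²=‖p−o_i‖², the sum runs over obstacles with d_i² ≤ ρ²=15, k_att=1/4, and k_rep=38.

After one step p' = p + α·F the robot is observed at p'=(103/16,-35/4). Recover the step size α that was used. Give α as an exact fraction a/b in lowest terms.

α = 1/4

F_att = 1/4·(g−p) = 1/4·(-19,10) = (-4.7500,2.5000)
o1: d²=117 > ρ²=15 → inactive
o2: d²=2 ≤ ρ²=15; F_rep = 38·(-1,-1)/2² = (-9.5000,-9.5000)
o3: d²=226 > ρ²=15 → inactive
F = F_att + ΣF_rep = (-14.2500,-7.0000)
Δp = p'−p = (-3.5625,-1.7500); α = Δx/Fx = (-57/16) / (-57/4) = 1/4
check: Δy/Fy = (-7/4) / (-7) = 1/4 ✓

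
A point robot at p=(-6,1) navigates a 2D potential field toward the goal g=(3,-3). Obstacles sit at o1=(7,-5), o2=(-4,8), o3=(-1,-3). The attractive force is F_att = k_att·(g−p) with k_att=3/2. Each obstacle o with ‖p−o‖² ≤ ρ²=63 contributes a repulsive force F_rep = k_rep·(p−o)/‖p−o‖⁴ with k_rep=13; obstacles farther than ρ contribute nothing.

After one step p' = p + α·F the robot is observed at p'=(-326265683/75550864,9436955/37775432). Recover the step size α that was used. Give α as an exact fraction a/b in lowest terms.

α = 1/8

F_att = 3/2·(g−p) = 3/2·(9,-4) = (13.5000,-6.0000)
o1: d²=205 > ρ²=63 → inactive
o2: d²=53 ≤ ρ²=63; F_rep = 13·(-2,-7)/53² = (-0.0093,-0.0324)
o3: d²=41 ≤ ρ²=63; F_rep = 13·(-5,4)/41² = (-0.0387,0.0309)
F = F_att + ΣF_rep = (13.4521,-6.0015)
Δp = p'−p = (1.6815,-0.7502); α = Δx/Fx = (127039501/75550864) / (127039501/9443858) = 1/8
check: Δy/Fy = (-28338477/37775432) / (-28338477/4721929) = 1/8 ✓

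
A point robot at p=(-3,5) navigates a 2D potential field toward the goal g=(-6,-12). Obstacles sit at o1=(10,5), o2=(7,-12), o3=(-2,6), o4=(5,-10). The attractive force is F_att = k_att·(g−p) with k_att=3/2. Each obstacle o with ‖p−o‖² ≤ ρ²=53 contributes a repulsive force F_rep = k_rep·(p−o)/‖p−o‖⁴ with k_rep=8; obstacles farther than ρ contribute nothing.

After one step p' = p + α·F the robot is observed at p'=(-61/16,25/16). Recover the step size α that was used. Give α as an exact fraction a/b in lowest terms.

F_att = 3/2·(g−p) = 3/2·(-3,-17) = (-4.5000,-25.5000)
o1: d²=169 > ρ²=53 → inactive
o2: d²=389 > ρ²=53 → inactive
o3: d²=2 ≤ ρ²=53; F_rep = 8·(-1,-1)/2² = (-2.0000,-2.0000)
o4: d²=289 > ρ²=53 → inactive
F = F_att + ΣF_rep = (-6.5000,-27.5000)
Δp = p'−p = (-0.8125,-3.4375); α = Δx/Fx = (-13/16) / (-13/2) = 1/8
check: Δy/Fy = (-55/16) / (-55/2) = 1/8 ✓

α = 1/8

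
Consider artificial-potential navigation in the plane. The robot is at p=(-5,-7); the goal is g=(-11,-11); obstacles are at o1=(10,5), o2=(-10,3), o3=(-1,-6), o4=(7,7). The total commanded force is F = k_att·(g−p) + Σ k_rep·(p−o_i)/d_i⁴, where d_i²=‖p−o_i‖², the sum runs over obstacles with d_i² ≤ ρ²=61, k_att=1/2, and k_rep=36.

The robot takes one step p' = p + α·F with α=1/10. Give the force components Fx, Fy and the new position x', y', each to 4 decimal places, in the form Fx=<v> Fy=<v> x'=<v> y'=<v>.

F_att = 1/2·(g−p) = 1/2·(-6,-4) = (-3.0000,-2.0000)
o1: d²=369 > ρ²=61 → inactive
o2: d²=125 > ρ²=61 → inactive
o3: d²=17 ≤ ρ²=61; F_rep = 36·(-4,-1)/17² = (-0.4983,-0.1246)
o4: d²=340 > ρ²=61 → inactive
F = F_att + ΣF_rep = (-3.4983,-2.1246)
p' = p + 1/10·F = (-5.3498,-7.2125)

Fx=-3.4983 Fy=-2.1246 x'=-5.3498 y'=-7.2125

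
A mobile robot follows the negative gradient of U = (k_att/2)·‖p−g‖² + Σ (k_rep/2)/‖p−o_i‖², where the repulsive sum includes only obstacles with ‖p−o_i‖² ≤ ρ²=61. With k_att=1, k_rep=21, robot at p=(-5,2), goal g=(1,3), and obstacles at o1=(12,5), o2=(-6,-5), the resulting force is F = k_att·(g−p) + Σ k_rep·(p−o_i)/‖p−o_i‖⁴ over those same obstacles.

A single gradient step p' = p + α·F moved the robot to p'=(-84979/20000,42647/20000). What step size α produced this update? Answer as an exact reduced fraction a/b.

α = 1/8

F_att = 1·(g−p) = 1·(6,1) = (6.0000,1.0000)
o1: d²=298 > ρ²=61 → inactive
o2: d²=50 ≤ ρ²=61; F_rep = 21·(1,7)/50² = (0.0084,0.0588)
F = F_att + ΣF_rep = (6.0084,1.0588)
Δp = p'−p = (0.7510,0.1323); α = Δx/Fx = (15021/20000) / (15021/2500) = 1/8
check: Δy/Fy = (2647/20000) / (2647/2500) = 1/8 ✓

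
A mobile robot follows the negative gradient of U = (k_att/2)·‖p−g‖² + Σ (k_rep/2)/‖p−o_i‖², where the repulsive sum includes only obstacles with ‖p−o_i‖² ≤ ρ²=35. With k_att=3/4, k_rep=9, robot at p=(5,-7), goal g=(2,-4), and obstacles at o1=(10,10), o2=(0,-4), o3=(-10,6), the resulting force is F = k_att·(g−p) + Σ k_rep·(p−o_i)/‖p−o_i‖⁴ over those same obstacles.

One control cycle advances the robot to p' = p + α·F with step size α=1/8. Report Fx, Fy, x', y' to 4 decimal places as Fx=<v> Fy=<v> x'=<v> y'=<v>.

Fx=-2.2111 Fy=2.2266 x'=4.7236 y'=-6.7217

F_att = 3/4·(g−p) = 3/4·(-3,3) = (-2.2500,2.2500)
o1: d²=314 > ρ²=35 → inactive
o2: d²=34 ≤ ρ²=35; F_rep = 9·(5,-3)/34² = (0.0389,-0.0234)
o3: d²=394 > ρ²=35 → inactive
F = F_att + ΣF_rep = (-2.2111,2.2266)
p' = p + 1/8·F = (4.7236,-6.7217)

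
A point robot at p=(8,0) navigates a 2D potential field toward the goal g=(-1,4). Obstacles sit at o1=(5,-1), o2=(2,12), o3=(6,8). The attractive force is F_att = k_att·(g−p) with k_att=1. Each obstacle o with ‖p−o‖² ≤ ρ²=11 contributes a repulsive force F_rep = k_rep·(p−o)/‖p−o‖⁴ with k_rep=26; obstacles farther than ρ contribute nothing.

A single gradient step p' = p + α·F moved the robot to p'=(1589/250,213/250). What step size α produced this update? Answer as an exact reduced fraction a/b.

α = 1/5

F_att = 1·(g−p) = 1·(-9,4) = (-9.0000,4.0000)
o1: d²=10 ≤ ρ²=11; F_rep = 26·(3,1)/10² = (0.7800,0.2600)
o2: d²=180 > ρ²=11 → inactive
o3: d²=68 > ρ²=11 → inactive
F = F_att + ΣF_rep = (-8.2200,4.2600)
Δp = p'−p = (-1.6440,0.8520); α = Δx/Fx = (-411/250) / (-411/50) = 1/5
check: Δy/Fy = (213/250) / (213/50) = 1/5 ✓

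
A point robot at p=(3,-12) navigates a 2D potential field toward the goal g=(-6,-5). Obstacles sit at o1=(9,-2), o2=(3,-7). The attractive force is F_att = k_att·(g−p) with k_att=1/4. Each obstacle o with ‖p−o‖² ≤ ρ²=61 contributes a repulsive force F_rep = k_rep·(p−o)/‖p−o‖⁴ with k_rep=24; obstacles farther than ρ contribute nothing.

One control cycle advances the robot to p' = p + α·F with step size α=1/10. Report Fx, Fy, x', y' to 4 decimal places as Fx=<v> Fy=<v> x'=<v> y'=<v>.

Fx=-2.2500 Fy=1.5580 x'=2.7750 y'=-11.8442

F_att = 1/4·(g−p) = 1/4·(-9,7) = (-2.2500,1.7500)
o1: d²=136 > ρ²=61 → inactive
o2: d²=25 ≤ ρ²=61; F_rep = 24·(0,-5)/25² = (0.0000,-0.1920)
F = F_att + ΣF_rep = (-2.2500,1.5580)
p' = p + 1/10·F = (2.7750,-11.8442)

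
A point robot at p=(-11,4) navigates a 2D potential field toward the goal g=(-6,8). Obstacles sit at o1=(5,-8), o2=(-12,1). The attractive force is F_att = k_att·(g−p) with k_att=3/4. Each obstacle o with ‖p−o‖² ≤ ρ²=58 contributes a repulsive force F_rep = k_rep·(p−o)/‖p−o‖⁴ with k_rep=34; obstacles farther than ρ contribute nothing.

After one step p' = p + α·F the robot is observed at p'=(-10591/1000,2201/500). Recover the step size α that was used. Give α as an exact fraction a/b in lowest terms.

F_att = 3/4·(g−p) = 3/4·(5,4) = (3.7500,3.0000)
o1: d²=400 > ρ²=58 → inactive
o2: d²=10 ≤ ρ²=58; F_rep = 34·(1,3)/10² = (0.3400,1.0200)
F = F_att + ΣF_rep = (4.0900,4.0200)
Δp = p'−p = (0.4090,0.4020); α = Δx/Fx = (409/1000) / (409/100) = 1/10
check: Δy/Fy = (201/500) / (201/50) = 1/10 ✓

α = 1/10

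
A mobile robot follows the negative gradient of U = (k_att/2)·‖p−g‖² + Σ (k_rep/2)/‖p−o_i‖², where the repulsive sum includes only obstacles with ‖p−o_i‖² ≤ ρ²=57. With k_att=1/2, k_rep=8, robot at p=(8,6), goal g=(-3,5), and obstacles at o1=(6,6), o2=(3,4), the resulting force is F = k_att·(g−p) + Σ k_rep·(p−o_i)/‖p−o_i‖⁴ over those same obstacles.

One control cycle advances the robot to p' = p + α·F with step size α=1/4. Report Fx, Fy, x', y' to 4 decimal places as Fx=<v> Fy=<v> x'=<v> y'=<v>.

F_att = 1/2·(g−p) = 1/2·(-11,-1) = (-5.5000,-0.5000)
o1: d²=4 ≤ ρ²=57; F_rep = 8·(2,0)/4² = (1.0000,0.0000)
o2: d²=29 ≤ ρ²=57; F_rep = 8·(5,2)/29² = (0.0476,0.0190)
F = F_att + ΣF_rep = (-4.4524,-0.4810)
p' = p + 1/4·F = (6.8869,5.8798)

Fx=-4.4524 Fy=-0.4810 x'=6.8869 y'=5.8798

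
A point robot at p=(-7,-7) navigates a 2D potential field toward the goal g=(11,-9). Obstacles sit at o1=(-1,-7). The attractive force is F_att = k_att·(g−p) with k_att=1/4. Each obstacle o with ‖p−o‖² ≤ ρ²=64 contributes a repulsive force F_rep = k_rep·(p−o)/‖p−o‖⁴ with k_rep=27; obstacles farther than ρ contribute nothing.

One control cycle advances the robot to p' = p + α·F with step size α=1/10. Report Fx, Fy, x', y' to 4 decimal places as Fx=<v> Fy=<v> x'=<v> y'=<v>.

Fx=4.3750 Fy=-0.5000 x'=-6.5625 y'=-7.0500

F_att = 1/4·(g−p) = 1/4·(18,-2) = (4.5000,-0.5000)
o1: d²=36 ≤ ρ²=64; F_rep = 27·(-6,0)/36² = (-0.1250,0.0000)
F = F_att + ΣF_rep = (4.3750,-0.5000)
p' = p + 1/10·F = (-6.5625,-7.0500)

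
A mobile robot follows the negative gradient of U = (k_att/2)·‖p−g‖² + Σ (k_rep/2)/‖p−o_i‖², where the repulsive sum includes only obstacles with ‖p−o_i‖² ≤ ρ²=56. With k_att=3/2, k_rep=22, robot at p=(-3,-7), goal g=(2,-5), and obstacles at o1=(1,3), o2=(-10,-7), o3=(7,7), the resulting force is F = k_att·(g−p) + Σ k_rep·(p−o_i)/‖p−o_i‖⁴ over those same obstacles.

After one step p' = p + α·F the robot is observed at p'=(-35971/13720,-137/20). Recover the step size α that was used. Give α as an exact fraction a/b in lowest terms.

α = 1/20

F_att = 3/2·(g−p) = 3/2·(5,2) = (7.5000,3.0000)
o1: d²=116 > ρ²=56 → inactive
o2: d²=49 ≤ ρ²=56; F_rep = 22·(7,0)/49² = (0.0641,0.0000)
o3: d²=296 > ρ²=56 → inactive
F = F_att + ΣF_rep = (7.5641,3.0000)
Δp = p'−p = (0.3782,0.1500); α = Δx/Fx = (5189/13720) / (5189/686) = 1/20
check: Δy/Fy = (3/20) / (3) = 1/20 ✓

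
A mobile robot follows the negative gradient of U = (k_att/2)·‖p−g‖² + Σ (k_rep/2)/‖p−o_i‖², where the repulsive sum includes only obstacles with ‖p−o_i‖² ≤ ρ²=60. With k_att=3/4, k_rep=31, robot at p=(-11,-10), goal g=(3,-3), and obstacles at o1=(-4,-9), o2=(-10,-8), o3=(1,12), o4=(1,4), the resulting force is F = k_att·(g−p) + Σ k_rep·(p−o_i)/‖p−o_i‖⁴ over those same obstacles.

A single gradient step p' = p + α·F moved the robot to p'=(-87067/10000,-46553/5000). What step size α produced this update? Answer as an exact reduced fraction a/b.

F_att = 3/4·(g−p) = 3/4·(14,7) = (10.5000,5.2500)
o1: d²=50 ≤ ρ²=60; F_rep = 31·(-7,-1)/50² = (-0.0868,-0.0124)
o2: d²=5 ≤ ρ²=60; F_rep = 31·(-1,-2)/5² = (-1.2400,-2.4800)
o3: d²=628 > ρ²=60 → inactive
o4: d²=340 > ρ²=60 → inactive
F = F_att + ΣF_rep = (9.1732,2.7576)
Δp = p'−p = (2.2933,0.6894); α = Δx/Fx = (22933/10000) / (22933/2500) = 1/4
check: Δy/Fy = (3447/5000) / (3447/1250) = 1/4 ✓

α = 1/4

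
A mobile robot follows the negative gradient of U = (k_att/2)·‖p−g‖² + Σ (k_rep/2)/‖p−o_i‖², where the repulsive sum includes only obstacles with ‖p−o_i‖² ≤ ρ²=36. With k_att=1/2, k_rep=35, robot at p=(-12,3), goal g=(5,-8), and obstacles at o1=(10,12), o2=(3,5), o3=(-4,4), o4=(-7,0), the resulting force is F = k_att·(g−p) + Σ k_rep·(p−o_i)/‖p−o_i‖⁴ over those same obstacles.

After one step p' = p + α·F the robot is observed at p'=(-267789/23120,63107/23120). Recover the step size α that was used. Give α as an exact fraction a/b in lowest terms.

F_att = 1/2·(g−p) = 1/2·(17,-11) = (8.5000,-5.5000)
o1: d²=565 > ρ²=36 → inactive
o2: d²=229 > ρ²=36 → inactive
o3: d²=65 > ρ²=36 → inactive
o4: d²=34 ≤ ρ²=36; F_rep = 35·(-5,3)/34² = (-0.1514,0.0908)
F = F_att + ΣF_rep = (8.3486,-5.4092)
Δp = p'−p = (0.4174,-0.2705); α = Δx/Fx = (9651/23120) / (9651/1156) = 1/20
check: Δy/Fy = (-6253/23120) / (-6253/1156) = 1/20 ✓

α = 1/20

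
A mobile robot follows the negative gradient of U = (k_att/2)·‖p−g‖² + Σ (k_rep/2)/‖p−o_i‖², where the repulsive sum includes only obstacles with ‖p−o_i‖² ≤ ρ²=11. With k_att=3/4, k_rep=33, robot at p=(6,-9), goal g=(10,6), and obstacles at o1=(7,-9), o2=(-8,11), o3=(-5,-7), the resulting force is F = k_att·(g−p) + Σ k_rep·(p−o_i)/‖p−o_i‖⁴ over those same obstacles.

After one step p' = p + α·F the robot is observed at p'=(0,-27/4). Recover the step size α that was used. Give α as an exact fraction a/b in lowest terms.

F_att = 3/4·(g−p) = 3/4·(4,15) = (3.0000,11.2500)
o1: d²=1 ≤ ρ²=11; F_rep = 33·(-1,0)/1² = (-33.0000,0.0000)
o2: d²=596 > ρ²=11 → inactive
o3: d²=125 > ρ²=11 → inactive
F = F_att + ΣF_rep = (-30.0000,11.2500)
Δp = p'−p = (-6.0000,2.2500); α = Δx/Fx = (-6) / (-30) = 1/5
check: Δy/Fy = (9/4) / (45/4) = 1/5 ✓

α = 1/5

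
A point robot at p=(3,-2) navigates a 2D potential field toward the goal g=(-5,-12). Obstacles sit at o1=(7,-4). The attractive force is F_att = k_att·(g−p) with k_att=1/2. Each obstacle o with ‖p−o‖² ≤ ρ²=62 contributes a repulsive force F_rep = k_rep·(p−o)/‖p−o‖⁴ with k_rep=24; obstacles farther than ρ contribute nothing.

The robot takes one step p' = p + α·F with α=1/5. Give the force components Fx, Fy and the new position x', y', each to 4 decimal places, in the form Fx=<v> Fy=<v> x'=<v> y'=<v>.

Fx=-4.2400 Fy=-4.8800 x'=2.1520 y'=-2.9760

F_att = 1/2·(g−p) = 1/2·(-8,-10) = (-4.0000,-5.0000)
o1: d²=20 ≤ ρ²=62; F_rep = 24·(-4,2)/20² = (-0.2400,0.1200)
F = F_att + ΣF_rep = (-4.2400,-4.8800)
p' = p + 1/5·F = (2.1520,-2.9760)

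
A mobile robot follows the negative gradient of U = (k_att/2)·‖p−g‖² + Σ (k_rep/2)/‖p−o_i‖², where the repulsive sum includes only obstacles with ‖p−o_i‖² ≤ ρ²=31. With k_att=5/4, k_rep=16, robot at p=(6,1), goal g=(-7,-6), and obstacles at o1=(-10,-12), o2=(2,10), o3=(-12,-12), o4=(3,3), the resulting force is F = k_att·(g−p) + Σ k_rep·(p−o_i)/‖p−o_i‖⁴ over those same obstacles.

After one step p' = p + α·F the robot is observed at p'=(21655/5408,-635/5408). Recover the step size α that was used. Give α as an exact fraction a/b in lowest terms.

F_att = 5/4·(g−p) = 5/4·(-13,-7) = (-16.2500,-8.7500)
o1: d²=425 > ρ²=31 → inactive
o2: d²=97 > ρ²=31 → inactive
o3: d²=493 > ρ²=31 → inactive
o4: d²=13 ≤ ρ²=31; F_rep = 16·(3,-2)/13² = (0.2840,-0.1893)
F = F_att + ΣF_rep = (-15.9660,-8.9393)
Δp = p'−p = (-1.9957,-1.1174); α = Δx/Fx = (-10793/5408) / (-10793/676) = 1/8
check: Δy/Fy = (-6043/5408) / (-6043/676) = 1/8 ✓

α = 1/8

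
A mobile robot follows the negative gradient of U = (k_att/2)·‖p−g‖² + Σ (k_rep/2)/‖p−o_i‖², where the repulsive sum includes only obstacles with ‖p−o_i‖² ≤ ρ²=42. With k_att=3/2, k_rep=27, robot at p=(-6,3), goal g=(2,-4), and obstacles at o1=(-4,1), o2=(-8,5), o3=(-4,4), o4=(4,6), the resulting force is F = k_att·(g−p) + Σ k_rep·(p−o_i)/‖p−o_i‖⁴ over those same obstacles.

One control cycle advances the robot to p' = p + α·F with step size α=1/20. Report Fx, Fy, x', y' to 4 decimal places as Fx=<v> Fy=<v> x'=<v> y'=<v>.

F_att = 3/2·(g−p) = 3/2·(8,-7) = (12.0000,-10.5000)
o1: d²=8 ≤ ρ²=42; F_rep = 27·(-2,2)/8² = (-0.8438,0.8438)
o2: d²=8 ≤ ρ²=42; F_rep = 27·(2,-2)/8² = (0.8438,-0.8438)
o3: d²=5 ≤ ρ²=42; F_rep = 27·(-2,-1)/5² = (-2.1600,-1.0800)
o4: d²=109 > ρ²=42 → inactive
F = F_att + ΣF_rep = (9.8400,-11.5800)
p' = p + 1/20·F = (-5.5080,2.4210)

Fx=9.8400 Fy=-11.5800 x'=-5.5080 y'=2.4210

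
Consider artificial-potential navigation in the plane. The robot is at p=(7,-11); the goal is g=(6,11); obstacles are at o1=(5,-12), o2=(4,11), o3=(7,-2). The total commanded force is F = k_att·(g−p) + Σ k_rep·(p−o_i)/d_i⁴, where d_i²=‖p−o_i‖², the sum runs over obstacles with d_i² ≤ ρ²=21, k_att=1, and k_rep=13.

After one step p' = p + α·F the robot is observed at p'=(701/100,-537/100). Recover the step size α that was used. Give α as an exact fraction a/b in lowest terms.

α = 1/4

F_att = 1·(g−p) = 1·(-1,22) = (-1.0000,22.0000)
o1: d²=5 ≤ ρ²=21; F_rep = 13·(2,1)/5² = (1.0400,0.5200)
o2: d²=493 > ρ²=21 → inactive
o3: d²=81 > ρ²=21 → inactive
F = F_att + ΣF_rep = (0.0400,22.5200)
Δp = p'−p = (0.0100,5.6300); α = Δx/Fx = (1/100) / (1/25) = 1/4
check: Δy/Fy = (563/100) / (563/25) = 1/4 ✓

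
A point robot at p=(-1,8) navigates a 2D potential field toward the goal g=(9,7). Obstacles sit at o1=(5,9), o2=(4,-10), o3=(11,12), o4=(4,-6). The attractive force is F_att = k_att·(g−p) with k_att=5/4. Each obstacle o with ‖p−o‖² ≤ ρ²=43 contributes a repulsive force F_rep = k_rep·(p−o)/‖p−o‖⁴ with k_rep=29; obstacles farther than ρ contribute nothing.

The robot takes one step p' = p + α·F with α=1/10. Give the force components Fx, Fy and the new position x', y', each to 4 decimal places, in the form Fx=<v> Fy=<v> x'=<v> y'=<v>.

F_att = 5/4·(g−p) = 5/4·(10,-1) = (12.5000,-1.2500)
o1: d²=37 ≤ ρ²=43; F_rep = 29·(-6,-1)/37² = (-0.1271,-0.0212)
o2: d²=349 > ρ²=43 → inactive
o3: d²=160 > ρ²=43 → inactive
o4: d²=221 > ρ²=43 → inactive
F = F_att + ΣF_rep = (12.3729,-1.2712)
p' = p + 1/10·F = (0.2373,7.8729)

Fx=12.3729 Fy=-1.2712 x'=0.2373 y'=7.8729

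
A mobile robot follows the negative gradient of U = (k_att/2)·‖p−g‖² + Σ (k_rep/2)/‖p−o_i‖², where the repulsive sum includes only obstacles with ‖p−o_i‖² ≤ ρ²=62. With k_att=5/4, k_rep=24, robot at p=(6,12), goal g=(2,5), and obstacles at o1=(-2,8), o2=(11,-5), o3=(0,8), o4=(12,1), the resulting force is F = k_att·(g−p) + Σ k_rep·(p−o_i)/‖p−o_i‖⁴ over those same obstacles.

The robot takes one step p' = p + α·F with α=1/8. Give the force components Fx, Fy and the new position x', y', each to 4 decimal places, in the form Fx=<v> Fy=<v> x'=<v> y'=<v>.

F_att = 5/4·(g−p) = 5/4·(-4,-7) = (-5.0000,-8.7500)
o1: d²=80 > ρ²=62 → inactive
o2: d²=314 > ρ²=62 → inactive
o3: d²=52 ≤ ρ²=62; F_rep = 24·(6,4)/52² = (0.0533,0.0355)
o4: d²=157 > ρ²=62 → inactive
F = F_att + ΣF_rep = (-4.9467,-8.7145)
p' = p + 1/8·F = (5.3817,10.9107)

Fx=-4.9467 Fy=-8.7145 x'=5.3817 y'=10.9107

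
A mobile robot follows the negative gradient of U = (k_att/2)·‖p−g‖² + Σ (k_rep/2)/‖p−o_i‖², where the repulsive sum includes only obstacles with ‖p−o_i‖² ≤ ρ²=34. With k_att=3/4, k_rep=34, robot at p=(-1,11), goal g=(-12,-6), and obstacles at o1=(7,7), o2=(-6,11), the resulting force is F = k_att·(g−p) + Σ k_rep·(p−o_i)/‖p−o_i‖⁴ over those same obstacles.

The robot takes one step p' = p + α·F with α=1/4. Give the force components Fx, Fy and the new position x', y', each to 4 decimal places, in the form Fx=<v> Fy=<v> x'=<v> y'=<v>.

F_att = 3/4·(g−p) = 3/4·(-11,-17) = (-8.2500,-12.7500)
o1: d²=80 > ρ²=34 → inactive
o2: d²=25 ≤ ρ²=34; F_rep = 34·(5,0)/25² = (0.2720,0.0000)
F = F_att + ΣF_rep = (-7.9780,-12.7500)
p' = p + 1/4·F = (-2.9945,7.8125)

Fx=-7.9780 Fy=-12.7500 x'=-2.9945 y'=7.8125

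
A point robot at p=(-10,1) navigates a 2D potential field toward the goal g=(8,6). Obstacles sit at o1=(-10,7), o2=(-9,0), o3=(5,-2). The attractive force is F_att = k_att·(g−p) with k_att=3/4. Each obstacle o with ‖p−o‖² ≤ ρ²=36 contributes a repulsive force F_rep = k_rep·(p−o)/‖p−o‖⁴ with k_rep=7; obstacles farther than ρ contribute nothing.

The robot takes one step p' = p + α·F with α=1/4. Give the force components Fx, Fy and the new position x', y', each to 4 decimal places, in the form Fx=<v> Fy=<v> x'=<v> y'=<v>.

F_att = 3/4·(g−p) = 3/4·(18,5) = (13.5000,3.7500)
o1: d²=36 ≤ ρ²=36; F_rep = 7·(0,-6)/36² = (0.0000,-0.0324)
o2: d²=2 ≤ ρ²=36; F_rep = 7·(-1,1)/2² = (-1.7500,1.7500)
o3: d²=234 > ρ²=36 → inactive
F = F_att + ΣF_rep = (11.7500,5.4676)
p' = p + 1/4·F = (-7.0625,2.3669)

Fx=11.7500 Fy=5.4676 x'=-7.0625 y'=2.3669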